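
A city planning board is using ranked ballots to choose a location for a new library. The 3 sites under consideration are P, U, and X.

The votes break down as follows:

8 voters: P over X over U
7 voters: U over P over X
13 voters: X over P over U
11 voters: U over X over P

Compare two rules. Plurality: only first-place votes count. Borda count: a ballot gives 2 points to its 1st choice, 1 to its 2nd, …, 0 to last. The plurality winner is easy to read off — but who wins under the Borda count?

X

Plurality first-place counts: P 8, U 18, X 13 → U.
Borda totals: P 36, U 36, X 45 → X.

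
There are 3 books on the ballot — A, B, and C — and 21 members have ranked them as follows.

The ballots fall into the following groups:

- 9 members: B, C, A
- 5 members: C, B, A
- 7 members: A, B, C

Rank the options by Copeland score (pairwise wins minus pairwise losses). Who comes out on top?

B

Pairwise results:
  A vs B: B wins 14–7.
  A vs C: C wins 14–7.
  B vs C: B wins 16–5.
Copeland scores (wins − losses):
  A: 0 − 2 = -2
  B: 2 − 0 = 2
  C: 1 − 1 = 0
B has the best Copeland score.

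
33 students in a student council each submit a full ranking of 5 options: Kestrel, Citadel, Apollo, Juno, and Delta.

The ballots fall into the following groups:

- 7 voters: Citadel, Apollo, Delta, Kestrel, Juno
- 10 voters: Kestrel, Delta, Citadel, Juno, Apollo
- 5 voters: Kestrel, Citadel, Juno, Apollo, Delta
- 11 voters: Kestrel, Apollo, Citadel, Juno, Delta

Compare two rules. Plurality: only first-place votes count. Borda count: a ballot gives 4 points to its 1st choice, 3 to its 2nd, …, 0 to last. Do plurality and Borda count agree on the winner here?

Yes

Plurality first-place counts: Kestrel 26, Citadel 7, Apollo 0, Juno 0, Delta 0 → Kestrel.
Borda totals: Kestrel 111, Citadel 85, Apollo 59, Juno 31, Delta 44 → Kestrel.
The two rules agree on Kestrel.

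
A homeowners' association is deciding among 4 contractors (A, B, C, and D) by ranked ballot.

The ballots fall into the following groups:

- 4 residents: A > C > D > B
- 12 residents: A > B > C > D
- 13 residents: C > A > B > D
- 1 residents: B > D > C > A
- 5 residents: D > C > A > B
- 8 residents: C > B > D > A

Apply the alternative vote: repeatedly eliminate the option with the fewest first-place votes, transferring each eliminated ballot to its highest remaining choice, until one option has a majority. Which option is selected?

C

Round 1: C 21, A 16, D 5, B 1. B has the fewest and is eliminated.
Round 2: C 21, A 16, D 6. D has the fewest and is eliminated.
Round 3: C 27, A 16. C has a majority.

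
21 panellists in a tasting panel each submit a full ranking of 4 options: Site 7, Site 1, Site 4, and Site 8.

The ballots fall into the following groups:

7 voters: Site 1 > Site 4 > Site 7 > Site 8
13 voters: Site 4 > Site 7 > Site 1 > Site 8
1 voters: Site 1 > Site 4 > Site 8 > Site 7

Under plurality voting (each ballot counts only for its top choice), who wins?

First-place vote totals:
  Site 7: 0
  Site 1: 8
  Site 4: 13
  Site 8: 0
Site 4 has the most first-place votes.

Site 4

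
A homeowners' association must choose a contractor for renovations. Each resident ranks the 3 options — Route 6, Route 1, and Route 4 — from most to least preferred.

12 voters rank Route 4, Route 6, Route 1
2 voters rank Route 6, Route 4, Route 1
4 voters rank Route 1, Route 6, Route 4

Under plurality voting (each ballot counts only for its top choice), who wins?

First-place vote totals:
  Route 6: 2
  Route 1: 4
  Route 4: 12
Route 4 has the most first-place votes.

Route 4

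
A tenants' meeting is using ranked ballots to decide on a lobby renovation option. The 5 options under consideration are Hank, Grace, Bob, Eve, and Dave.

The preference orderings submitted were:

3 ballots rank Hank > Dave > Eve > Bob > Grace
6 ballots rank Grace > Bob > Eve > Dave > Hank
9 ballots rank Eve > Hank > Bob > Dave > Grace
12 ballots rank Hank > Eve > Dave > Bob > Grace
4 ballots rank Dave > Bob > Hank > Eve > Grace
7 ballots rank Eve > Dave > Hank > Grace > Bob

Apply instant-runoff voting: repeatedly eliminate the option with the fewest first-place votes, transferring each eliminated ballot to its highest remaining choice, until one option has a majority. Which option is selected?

Eve

Round 1: Eve 16, Hank 15, Grace 6, Dave 4, Bob 0. Bob has the fewest and is eliminated.
Round 2: Eve 16, Hank 15, Grace 6, Dave 4. Dave has the fewest and is eliminated.
Round 3: Hank 19, Eve 16, Grace 6. Grace has the fewest and is eliminated.
Round 4: Eve 22, Hank 19. Eve has a majority.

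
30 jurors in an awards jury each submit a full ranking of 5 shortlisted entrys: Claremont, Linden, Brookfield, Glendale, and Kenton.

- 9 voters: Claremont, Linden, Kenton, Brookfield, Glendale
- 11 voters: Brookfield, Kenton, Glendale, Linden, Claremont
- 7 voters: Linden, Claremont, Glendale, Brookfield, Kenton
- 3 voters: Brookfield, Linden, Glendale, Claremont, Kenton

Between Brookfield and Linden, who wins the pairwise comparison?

Ballots ranking Brookfield above Linden: 11+3 = 14.
Ballots ranking Linden above Brookfield: 9+7 = 16.
Linden wins the head-to-head, 16–14.

Linden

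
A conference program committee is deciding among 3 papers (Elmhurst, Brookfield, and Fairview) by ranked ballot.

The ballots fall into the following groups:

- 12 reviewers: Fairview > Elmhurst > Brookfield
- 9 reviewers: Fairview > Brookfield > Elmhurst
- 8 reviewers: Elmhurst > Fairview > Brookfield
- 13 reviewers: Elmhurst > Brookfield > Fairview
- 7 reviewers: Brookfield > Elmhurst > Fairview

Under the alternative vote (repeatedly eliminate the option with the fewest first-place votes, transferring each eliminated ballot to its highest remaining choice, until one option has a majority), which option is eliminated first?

Round 1: Elmhurst 21, Fairview 21, Brookfield 7. Brookfield has the fewest and is eliminated.
Round 2: Elmhurst 28, Fairview 21. Elmhurst has a majority.

Brookfield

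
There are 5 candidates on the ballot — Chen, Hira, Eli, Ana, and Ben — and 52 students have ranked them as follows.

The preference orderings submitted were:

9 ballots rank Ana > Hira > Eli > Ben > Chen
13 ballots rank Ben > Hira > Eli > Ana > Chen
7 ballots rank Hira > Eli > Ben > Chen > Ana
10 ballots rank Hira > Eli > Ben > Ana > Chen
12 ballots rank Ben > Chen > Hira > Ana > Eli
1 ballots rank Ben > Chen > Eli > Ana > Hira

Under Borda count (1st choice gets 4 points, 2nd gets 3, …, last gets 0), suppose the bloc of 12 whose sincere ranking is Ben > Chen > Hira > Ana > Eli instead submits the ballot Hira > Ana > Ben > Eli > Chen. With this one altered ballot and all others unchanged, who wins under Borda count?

Hira

Borda totals with the altered ballot: Chen 10, Hira 182, Eli 109, Ana 96, Ben 123.
The winner is unchanged: still Hira.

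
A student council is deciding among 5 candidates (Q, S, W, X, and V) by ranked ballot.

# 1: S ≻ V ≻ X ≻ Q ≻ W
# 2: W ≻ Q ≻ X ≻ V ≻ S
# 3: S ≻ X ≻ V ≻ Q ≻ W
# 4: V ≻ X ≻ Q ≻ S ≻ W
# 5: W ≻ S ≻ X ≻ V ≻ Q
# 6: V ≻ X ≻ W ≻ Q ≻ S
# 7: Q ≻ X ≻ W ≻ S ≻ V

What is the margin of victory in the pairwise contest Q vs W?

Ballots ranking Q above W: 4.
Ballots ranking W above Q: 3.
Q wins 4–3, a margin of 1.

1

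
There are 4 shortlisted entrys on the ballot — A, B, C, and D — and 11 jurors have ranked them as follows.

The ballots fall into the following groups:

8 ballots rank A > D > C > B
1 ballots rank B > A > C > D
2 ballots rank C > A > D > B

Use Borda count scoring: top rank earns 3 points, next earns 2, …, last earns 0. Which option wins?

Borda scores:
  A: 8·3 + 2 + 2·2 = 30
  B: 8·0 + 3 + 2·0 = 3
  C: 8·1 + 1 + 2·3 = 15
  D: 8·2 + 0 + 2·1 = 18
A has the highest total.

A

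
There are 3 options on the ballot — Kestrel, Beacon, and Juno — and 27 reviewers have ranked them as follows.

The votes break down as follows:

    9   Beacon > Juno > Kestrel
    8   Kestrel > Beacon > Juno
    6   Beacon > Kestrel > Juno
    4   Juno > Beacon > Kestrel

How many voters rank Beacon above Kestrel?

Ballots ranking Beacon above Kestrel: 9+6+4 = 19.
Ballots ranking Kestrel above Beacon: 8.
So 19 of 27 voters prefer Beacon to Kestrel.

19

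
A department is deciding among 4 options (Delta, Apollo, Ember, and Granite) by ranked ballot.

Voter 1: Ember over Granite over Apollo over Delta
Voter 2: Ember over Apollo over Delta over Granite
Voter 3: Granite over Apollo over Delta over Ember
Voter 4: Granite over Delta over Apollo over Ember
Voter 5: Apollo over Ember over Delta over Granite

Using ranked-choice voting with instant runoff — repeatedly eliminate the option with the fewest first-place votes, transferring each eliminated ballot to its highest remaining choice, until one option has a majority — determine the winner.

Ember

Round 1: Ember 2, Granite 2, Apollo 1, Delta 0. Delta has the fewest and is eliminated.
Round 2: Ember 2, Granite 2, Apollo 1. Apollo has the fewest and is eliminated.
Round 3: Ember 3, Granite 2. Ember has a majority.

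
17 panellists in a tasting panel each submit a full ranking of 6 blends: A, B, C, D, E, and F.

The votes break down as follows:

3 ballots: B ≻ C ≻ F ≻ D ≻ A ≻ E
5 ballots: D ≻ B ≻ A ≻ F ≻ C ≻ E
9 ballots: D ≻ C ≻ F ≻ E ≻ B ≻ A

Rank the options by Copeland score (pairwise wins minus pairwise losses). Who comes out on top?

D

Pairwise results:
  A vs B: B wins 17–0.
  A vs C: C wins 12–5.
  A vs D: D wins 17–0.
  A vs E: E wins 9–8.
  A vs F: F wins 12–5.
  B vs C: C wins 9–8.
  B vs D: D wins 14–3.
  B vs E: E wins 9–8.
  B vs F: F wins 9–8.
  C vs D: D wins 14–3.
  C vs E: C wins 17–0.
  C vs F: C wins 12–5.
  D vs E: D wins 17–0.
  D vs F: D wins 14–3.
  E vs F: F wins 17–0.
Copeland scores (wins − losses):
  A: 0 − 5 = -5
  B: 1 − 4 = -3
  C: 4 − 1 = 3
  D: 5 − 0 = 5
  E: 2 − 3 = -1
  F: 3 − 2 = 1
D has the best Copeland score.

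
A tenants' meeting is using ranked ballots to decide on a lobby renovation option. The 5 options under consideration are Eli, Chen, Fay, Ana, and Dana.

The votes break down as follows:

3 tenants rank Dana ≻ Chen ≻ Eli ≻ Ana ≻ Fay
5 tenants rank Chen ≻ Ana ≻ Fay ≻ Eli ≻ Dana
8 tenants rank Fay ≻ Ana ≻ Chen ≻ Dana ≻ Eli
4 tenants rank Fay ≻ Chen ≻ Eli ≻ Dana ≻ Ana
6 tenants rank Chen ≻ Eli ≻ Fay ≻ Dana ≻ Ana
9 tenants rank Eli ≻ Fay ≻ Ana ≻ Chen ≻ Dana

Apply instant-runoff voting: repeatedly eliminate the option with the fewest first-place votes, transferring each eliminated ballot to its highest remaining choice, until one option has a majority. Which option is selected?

Round 1: Fay 12, Chen 11, Eli 9, Dana 3, Ana 0. Ana has the fewest and is eliminated.
Round 2: Fay 12, Chen 11, Eli 9, Dana 3. Dana has the fewest and is eliminated.
Round 3: Chen 14, Fay 12, Eli 9. Eli has the fewest and is eliminated.
Round 4: Fay 21, Chen 14. Fay has a majority.

Fay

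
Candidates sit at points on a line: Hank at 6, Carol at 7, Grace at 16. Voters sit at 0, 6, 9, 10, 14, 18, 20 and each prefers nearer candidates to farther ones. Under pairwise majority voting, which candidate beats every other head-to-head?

With single-peaked preferences on a line, the Condorcet winner is the candidate closest to the median voter.
The median voter (position 10) is closest to Carol at 7.
Check: Carol vs Grace — voters closer to Carol: 4 of 7.

Carol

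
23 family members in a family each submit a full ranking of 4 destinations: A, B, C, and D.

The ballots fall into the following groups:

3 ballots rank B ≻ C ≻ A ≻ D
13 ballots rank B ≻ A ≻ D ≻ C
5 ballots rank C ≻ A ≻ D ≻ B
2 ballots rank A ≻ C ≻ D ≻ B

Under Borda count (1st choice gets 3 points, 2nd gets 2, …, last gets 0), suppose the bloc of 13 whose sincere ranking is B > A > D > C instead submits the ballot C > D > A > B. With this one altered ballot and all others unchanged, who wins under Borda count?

C

Borda totals with the altered ballot: A 32, B 9, C 64, D 33.
The switch changes the winner from B to C.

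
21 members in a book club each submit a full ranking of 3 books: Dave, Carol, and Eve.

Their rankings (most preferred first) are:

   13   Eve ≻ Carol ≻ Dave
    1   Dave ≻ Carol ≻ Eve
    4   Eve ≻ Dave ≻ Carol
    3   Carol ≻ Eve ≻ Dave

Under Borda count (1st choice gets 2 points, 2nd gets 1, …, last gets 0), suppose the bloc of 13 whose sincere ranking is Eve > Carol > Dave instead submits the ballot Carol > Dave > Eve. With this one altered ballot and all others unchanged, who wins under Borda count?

Borda totals with the altered ballot: Dave 19, Carol 33, Eve 11.
The switch changes the winner from Eve to Carol.

Carol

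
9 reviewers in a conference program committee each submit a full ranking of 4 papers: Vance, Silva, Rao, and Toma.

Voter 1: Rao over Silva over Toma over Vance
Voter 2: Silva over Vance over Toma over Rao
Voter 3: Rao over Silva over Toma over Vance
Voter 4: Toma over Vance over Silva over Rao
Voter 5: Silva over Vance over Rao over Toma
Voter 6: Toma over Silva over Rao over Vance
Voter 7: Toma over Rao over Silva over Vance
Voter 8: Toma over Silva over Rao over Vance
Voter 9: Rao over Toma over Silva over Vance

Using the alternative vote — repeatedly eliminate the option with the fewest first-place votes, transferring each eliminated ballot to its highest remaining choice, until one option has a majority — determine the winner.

Toma

Round 1: Toma 4, Rao 3, Silva 2, Vance 0. Vance has the fewest and is eliminated.
Round 2: Toma 4, Rao 3, Silva 2. Silva has the fewest and is eliminated.
Round 3: Toma 5, Rao 4. Toma has a majority.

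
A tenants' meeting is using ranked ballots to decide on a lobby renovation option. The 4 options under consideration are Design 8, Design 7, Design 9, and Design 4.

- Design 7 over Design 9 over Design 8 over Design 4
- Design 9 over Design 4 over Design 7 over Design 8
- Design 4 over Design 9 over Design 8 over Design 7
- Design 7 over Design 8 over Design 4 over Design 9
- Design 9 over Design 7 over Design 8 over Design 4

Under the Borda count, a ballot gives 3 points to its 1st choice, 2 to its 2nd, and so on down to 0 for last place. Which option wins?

Design 9

Borda scores:
  Design 8: 1 + 0 + 1 + 2 + 1 = 5
  Design 7: 3 + 1 + 0 + 3 + 2 = 9
  Design 9: 2 + 3 + 2 + 0 + 3 = 10
  Design 4: 0 + 2 + 3 + 1 + 0 = 6
Design 9 has the highest total.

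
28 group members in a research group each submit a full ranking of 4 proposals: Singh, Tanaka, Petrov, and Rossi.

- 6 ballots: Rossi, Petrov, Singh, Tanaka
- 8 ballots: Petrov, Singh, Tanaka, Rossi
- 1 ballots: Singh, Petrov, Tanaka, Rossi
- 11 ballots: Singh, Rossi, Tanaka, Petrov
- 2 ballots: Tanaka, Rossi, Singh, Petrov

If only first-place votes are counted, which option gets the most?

Singh

First-place vote totals:
  Singh: 12
  Tanaka: 2
  Petrov: 8
  Rossi: 6
Singh has the most first-place votes.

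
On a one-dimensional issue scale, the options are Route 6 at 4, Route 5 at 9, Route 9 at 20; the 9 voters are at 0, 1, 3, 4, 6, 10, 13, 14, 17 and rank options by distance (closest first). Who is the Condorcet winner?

Route 6

With single-peaked preferences on a line, the Condorcet winner is the candidate closest to the median voter.
The median voter (position 6) is closest to Route 6 at 4.
Check: Route 6 vs Route 5 — voters closer to Route 6: 5 of 9.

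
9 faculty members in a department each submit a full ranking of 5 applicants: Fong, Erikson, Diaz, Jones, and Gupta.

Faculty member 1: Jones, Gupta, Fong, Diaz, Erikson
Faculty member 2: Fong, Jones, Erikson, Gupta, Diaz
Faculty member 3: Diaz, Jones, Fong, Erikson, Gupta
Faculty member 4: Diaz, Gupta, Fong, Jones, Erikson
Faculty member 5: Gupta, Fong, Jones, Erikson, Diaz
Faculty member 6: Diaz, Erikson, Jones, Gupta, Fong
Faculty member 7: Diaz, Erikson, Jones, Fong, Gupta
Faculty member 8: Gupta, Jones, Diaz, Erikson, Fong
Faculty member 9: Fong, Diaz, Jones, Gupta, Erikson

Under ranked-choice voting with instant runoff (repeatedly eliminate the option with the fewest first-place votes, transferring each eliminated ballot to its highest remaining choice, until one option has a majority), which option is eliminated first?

Round 1: Diaz 4, Fong 2, Gupta 2, Jones 1, Erikson 0. Erikson has the fewest and is eliminated.
Round 2: Diaz 4, Fong 2, Gupta 2, Jones 1. Jones has the fewest and is eliminated.
Round 3: Diaz 4, Gupta 3, Fong 2. Fong has the fewest and is eliminated.
Round 4: Diaz 5, Gupta 4. Diaz has a majority.

Erikson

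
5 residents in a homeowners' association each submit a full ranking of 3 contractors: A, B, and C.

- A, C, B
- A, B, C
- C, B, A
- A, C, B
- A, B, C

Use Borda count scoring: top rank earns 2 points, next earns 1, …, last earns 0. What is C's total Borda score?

4

Borda scores:
  A: 2 + 2 + 0 + 2 + 2 = 8
  B: 0 + 1 + 1 + 0 + 1 = 3
  C: 1 + 0 + 2 + 1 + 0 = 4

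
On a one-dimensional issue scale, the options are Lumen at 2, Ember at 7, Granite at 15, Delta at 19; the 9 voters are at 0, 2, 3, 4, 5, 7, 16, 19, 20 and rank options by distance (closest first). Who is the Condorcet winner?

Ember

With single-peaked preferences on a line, the Condorcet winner is the candidate closest to the median voter.
The median voter (position 5) is closest to Ember at 7.
Check: Ember vs Delta — voters closer to Ember: 6 of 9.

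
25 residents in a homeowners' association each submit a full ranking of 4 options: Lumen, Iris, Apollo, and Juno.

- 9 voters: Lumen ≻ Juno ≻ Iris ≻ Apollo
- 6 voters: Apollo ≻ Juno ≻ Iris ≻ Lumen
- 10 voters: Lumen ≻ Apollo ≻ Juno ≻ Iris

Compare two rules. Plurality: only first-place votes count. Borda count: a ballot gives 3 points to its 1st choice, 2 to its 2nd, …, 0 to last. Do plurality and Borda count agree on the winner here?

Yes

Plurality first-place counts: Lumen 19, Iris 0, Apollo 6, Juno 0 → Lumen.
Borda totals: Lumen 57, Iris 15, Apollo 38, Juno 40 → Lumen.
The two rules agree on Lumen.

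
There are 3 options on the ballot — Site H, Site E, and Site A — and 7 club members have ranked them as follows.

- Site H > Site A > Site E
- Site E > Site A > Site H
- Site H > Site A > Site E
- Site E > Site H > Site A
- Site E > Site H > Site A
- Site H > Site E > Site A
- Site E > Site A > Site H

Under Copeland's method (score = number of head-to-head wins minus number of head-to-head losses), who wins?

Site E

Pairwise results:
  Site H vs Site E: Site E wins 4–3.
  Site H vs Site A: Site H wins 5–2.
  Site E vs Site A: Site E wins 5–2.
Copeland scores (wins − losses):
  Site H: 1 − 1 = 0
  Site E: 2 − 0 = 2
  Site A: 0 − 2 = -2
Site E has the best Copeland score.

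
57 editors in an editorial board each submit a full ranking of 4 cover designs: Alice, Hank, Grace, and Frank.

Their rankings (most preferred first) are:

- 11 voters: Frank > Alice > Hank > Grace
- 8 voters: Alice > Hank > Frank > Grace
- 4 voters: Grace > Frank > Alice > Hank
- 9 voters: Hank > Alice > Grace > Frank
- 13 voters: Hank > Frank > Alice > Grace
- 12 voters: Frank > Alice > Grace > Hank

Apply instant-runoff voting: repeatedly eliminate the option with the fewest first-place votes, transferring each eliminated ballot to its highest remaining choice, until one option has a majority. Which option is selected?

Round 1: Frank 23, Hank 22, Alice 8, Grace 4. Grace has the fewest and is eliminated.
Round 2: Frank 27, Hank 22, Alice 8. Alice has the fewest and is eliminated.
Round 3: Hank 30, Frank 27. Hank has a majority.

Hank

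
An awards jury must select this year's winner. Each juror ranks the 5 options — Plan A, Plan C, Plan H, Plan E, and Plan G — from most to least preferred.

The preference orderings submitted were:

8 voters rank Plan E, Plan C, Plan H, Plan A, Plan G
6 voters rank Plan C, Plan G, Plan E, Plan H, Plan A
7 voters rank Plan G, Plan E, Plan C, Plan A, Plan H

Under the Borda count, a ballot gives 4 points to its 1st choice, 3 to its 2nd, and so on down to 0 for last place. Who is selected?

Borda scores:
  Plan A: 8·1 + 6·0 + 7·1 = 15
  Plan C: 8·3 + 6·4 + 7·2 = 62
  Plan H: 8·2 + 6·1 + 7·0 = 22
  Plan E: 8·4 + 6·2 + 7·3 = 65
  Plan G: 8·0 + 6·3 + 7·4 = 46
Plan E has the highest total.

Plan E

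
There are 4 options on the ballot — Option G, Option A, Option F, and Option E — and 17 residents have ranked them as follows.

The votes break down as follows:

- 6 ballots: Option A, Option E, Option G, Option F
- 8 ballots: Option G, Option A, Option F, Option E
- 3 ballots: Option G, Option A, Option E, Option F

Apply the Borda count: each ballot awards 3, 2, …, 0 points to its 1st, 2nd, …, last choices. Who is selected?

Borda scores:
  Option G: 6·1 + 8·3 + 3·3 = 39
  Option A: 6·3 + 8·2 + 3·2 = 40
  Option F: 6·0 + 8·1 + 3·0 = 8
  Option E: 6·2 + 8·0 + 3·1 = 15
Option A has the highest total.

Option A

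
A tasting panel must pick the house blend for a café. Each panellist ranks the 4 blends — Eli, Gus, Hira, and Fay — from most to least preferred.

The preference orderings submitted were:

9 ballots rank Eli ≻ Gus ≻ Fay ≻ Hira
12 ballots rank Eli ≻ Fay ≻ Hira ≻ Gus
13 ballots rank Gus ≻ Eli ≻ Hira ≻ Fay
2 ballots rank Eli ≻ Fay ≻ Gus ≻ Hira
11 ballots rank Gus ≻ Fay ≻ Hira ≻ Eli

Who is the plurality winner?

Gus

First-place vote totals:
  Eli: 23
  Gus: 24
  Hira: 0
  Fay: 0
Gus has the most first-place votes.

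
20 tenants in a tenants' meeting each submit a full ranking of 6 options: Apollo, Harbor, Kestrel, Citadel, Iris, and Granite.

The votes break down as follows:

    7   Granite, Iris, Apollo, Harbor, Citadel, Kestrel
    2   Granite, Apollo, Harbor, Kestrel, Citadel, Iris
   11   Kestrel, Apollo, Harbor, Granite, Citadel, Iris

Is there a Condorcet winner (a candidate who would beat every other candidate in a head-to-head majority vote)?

Head-to-head results (20 voters total):
Apollo vs Harbor: Apollo wins 20–0.
Apollo vs Kestrel: Kestrel wins 11–9.
Apollo vs Citadel: Apollo wins 20–0.
Apollo vs Iris: Apollo wins 13–7.
Apollo vs Granite: Apollo wins 11–9.
Harbor vs Kestrel: Kestrel wins 11–9.
Harbor vs Citadel: Harbor wins 20–0.
Harbor vs Iris: Harbor wins 13–7.
Harbor vs Granite: Harbor wins 11–9.
Kestrel vs Citadel: Kestrel wins 13–7.
Kestrel vs Iris: Kestrel wins 13–7.
Kestrel vs Granite: Kestrel wins 11–9.
Citadel vs Iris: Citadel wins 13–7.
Citadel vs Granite: Granite wins 20–0.
Iris vs Granite: Granite wins 20–0.
Kestrel beats each rival — Apollo (11–9), Harbor (11–9), Citadel (13–7), Iris (13–7), Granite (11–9) — so Kestrel is the Condorcet winner.

Yes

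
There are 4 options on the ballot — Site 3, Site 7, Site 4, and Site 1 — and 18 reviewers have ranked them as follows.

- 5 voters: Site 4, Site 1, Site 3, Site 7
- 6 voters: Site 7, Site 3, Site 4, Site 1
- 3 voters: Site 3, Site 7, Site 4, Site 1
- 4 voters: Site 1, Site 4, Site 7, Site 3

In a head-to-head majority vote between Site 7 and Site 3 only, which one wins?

Ballots ranking Site 7 above Site 3: 6+4 = 10.
Ballots ranking Site 3 above Site 7: 5+3 = 8.
Site 7 wins the head-to-head, 10–8.

Site 7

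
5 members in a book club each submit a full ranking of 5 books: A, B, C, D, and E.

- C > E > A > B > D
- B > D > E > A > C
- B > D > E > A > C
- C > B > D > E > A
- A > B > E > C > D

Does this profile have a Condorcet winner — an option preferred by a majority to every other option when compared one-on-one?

Yes

Head-to-head results (5 voters total):
A vs B: B wins 3–2.
A vs C: A wins 3–2.
A vs D: D wins 3–2.
A vs E: E wins 4–1.
B vs C: B wins 3–2.
B vs D: B wins 5–0.
B vs E: B wins 4–1.
C vs D: C wins 3–2.
C vs E: E wins 3–2.
D vs E: D wins 3–2.
B beats each rival — A (3–2), C (3–2), D (5–0), E (4–1) — so B is the Condorcet winner.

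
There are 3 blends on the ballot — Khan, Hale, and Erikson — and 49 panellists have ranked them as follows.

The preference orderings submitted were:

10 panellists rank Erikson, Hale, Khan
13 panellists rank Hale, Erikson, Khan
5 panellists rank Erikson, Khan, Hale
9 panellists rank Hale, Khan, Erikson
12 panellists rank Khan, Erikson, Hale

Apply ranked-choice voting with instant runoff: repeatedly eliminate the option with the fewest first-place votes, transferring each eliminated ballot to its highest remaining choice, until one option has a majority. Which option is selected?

Erikson

Round 1: Hale 22, Erikson 15, Khan 12. Khan has the fewest and is eliminated.
Round 2: Erikson 27, Hale 22. Erikson has a majority.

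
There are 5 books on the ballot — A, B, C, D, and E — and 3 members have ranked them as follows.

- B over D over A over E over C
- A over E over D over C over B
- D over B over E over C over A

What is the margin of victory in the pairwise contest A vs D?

Ballots ranking A above D: 1.
Ballots ranking D above A: 2.
D wins 2–1, a margin of 1.

1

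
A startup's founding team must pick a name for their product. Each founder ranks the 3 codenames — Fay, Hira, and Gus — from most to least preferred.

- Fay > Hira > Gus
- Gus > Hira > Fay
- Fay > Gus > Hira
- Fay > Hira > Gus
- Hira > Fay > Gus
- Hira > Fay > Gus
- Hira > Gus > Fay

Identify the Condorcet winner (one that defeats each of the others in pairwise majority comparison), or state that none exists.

Head-to-head results (7 voters total):
Fay vs Hira: Hira wins 4–3.
Fay vs Gus: Fay wins 5–2.
Hira vs Gus: Hira wins 5–2.
Hira beats each rival — Fay (4–3), Gus (5–2) — so Hira is the Condorcet winner.

Hira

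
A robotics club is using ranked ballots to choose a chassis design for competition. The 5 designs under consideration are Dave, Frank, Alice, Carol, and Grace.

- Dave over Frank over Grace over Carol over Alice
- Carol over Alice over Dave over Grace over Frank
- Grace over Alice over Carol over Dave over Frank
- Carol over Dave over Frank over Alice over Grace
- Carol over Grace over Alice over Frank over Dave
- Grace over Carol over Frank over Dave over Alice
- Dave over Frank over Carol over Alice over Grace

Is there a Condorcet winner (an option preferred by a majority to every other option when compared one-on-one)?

Head-to-head results (7 voters total):
Dave vs Frank: Dave wins 5–2.
Dave vs Alice: Dave wins 4–3.
Dave vs Carol: Carol wins 5–2.
Dave vs Grace: Dave wins 4–3.
Frank vs Alice: Frank wins 4–3.
Frank vs Carol: Carol wins 5–2.
Frank vs Grace: Grace wins 4–3.
Alice vs Carol: Carol wins 6–1.
Alice vs Grace: Grace wins 4–3.
Carol vs Grace: Carol wins 4–3.
Carol beats each rival — Dave (5–2), Frank (5–2), Alice (6–1), Grace (4–3) — so Carol is the Condorcet winner.

Yes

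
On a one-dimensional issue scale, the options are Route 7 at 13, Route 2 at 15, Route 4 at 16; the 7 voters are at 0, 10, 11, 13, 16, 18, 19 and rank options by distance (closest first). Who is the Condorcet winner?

Route 7

With single-peaked preferences on a line, the Condorcet winner is the candidate closest to the median voter.
The median voter (position 13) is closest to Route 7 at 13.
Check: Route 7 vs Route 2 — voters closer to Route 7: 4 of 7.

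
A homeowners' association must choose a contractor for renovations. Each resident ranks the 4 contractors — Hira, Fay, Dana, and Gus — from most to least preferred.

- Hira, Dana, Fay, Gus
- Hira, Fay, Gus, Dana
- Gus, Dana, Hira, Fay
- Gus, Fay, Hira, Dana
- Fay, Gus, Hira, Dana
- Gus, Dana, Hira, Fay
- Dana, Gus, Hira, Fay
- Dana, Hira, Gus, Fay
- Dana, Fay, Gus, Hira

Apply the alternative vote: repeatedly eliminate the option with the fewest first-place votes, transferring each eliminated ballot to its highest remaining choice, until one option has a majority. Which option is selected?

Gus

Round 1: Dana 3, Gus 3, Hira 2, Fay 1. Fay has the fewest and is eliminated.
Round 2: Gus 4, Dana 3, Hira 2. Hira has the fewest and is eliminated.
Round 3: Gus 5, Dana 4. Gus has a majority.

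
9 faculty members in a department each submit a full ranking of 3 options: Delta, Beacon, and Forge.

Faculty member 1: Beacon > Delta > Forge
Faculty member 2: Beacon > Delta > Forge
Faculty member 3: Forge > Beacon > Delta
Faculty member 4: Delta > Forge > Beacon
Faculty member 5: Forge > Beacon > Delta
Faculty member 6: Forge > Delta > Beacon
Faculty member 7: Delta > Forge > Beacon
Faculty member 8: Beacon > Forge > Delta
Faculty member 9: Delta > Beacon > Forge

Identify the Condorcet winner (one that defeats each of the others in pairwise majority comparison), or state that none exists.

Head-to-head results (9 voters total):
Delta vs Beacon: Beacon wins 5–4.
Delta vs Forge: Delta wins 5–4.
Beacon vs Forge: Forge wins 5–4.
No candidate beats all others: Delta beats Forge beats Beacon beats Delta, a majority cycle.

No Condorcet winner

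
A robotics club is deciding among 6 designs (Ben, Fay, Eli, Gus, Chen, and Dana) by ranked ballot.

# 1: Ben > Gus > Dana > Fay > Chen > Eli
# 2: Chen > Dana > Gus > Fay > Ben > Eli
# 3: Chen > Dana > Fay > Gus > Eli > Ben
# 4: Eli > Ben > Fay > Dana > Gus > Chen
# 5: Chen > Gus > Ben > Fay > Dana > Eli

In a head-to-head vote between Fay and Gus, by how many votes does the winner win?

Ballots ranking Fay above Gus: 2.
Ballots ranking Gus above Fay: 3.
Gus wins 3–2, a margin of 1.

1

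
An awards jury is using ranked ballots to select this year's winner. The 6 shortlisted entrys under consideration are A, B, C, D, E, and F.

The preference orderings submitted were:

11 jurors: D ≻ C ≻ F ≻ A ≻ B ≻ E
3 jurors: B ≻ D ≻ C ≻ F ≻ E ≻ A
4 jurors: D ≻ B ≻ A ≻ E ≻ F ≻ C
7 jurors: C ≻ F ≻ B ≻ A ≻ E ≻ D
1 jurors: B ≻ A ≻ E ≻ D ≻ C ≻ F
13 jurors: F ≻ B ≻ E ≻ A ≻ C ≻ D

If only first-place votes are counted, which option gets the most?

First-place vote totals:
  A: 0
  B: 4
  C: 7
  D: 15
  E: 0
  F: 13
D has the most first-place votes.

D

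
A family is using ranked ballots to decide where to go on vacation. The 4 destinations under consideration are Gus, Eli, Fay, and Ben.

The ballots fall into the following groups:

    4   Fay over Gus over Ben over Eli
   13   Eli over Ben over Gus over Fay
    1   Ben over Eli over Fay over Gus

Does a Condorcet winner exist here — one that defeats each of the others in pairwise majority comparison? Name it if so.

Eli

Head-to-head results (18 voters total):
Gus vs Eli: Eli wins 14–4.
Gus vs Fay: Gus wins 13–5.
Gus vs Ben: Ben wins 14–4.
Eli vs Fay: Eli wins 14–4.
Eli vs Ben: Eli wins 13–5.
Fay vs Ben: Ben wins 14–4.
Eli beats each rival — Gus (14–4), Fay (14–4), Ben (13–5) — so Eli is the Condorcet winner.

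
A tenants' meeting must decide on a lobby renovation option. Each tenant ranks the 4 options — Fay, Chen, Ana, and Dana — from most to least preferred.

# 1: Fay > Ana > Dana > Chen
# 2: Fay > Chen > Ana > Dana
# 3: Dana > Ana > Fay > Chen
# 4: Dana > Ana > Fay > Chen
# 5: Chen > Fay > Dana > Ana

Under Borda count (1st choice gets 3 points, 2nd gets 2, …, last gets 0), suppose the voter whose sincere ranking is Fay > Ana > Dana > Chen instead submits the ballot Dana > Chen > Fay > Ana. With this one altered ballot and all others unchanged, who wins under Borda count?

Borda totals with the altered ballot: Fay 8, Chen 7, Ana 5, Dana 10.
The switch changes the winner from Fay to Dana.

Dana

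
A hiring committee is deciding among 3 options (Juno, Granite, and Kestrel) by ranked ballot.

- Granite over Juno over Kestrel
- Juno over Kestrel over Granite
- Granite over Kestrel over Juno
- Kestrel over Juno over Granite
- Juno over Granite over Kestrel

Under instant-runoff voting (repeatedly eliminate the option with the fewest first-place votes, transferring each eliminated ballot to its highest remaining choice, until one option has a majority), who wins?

Juno

Round 1: Juno 2, Granite 2, Kestrel 1. Kestrel has the fewest and is eliminated.
Round 2: Juno 3, Granite 2. Juno has a majority.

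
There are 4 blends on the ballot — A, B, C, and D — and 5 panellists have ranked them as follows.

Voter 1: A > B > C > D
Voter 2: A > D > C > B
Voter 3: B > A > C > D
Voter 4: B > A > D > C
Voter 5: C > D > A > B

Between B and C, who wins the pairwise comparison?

Ballots ranking B above C: 3.
Ballots ranking C above B: 2.
B wins the head-to-head, 3–2.

B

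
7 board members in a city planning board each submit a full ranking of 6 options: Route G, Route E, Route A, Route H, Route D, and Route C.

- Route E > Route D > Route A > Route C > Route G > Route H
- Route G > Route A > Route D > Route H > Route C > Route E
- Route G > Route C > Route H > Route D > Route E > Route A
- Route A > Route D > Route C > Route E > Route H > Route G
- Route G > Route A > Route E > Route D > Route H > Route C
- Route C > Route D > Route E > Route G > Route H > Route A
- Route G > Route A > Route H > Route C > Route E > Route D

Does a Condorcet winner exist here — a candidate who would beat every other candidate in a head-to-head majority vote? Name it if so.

Head-to-head results (7 voters total):
Route G vs Route E: Route G wins 4–3.
Route G vs Route A: Route G wins 5–2.
Route G vs Route H: Route G wins 6–1.
Route G vs Route D: Route G wins 4–3.
Route G vs Route C: Route G wins 4–3.
Route E vs Route A: Route A wins 4–3.
Route E vs Route H: Route E wins 4–3.
Route E vs Route D: Route D wins 4–3.
Route E vs Route C: Route C wins 5–2.
Route A vs Route H: Route A wins 5–2.
Route A vs Route D: Route A wins 4–3.
Route A vs Route C: Route A wins 5–2.
Route H vs Route D: Route D wins 5–2.
Route H vs Route C: Route C wins 4–3.
Route D vs Route C: Route D wins 4–3.
Route G beats each rival — Route E (4–3), Route A (5–2), Route H (6–1), Route D (4–3), Route C (4–3) — so Route G is the Condorcet winner.

Route G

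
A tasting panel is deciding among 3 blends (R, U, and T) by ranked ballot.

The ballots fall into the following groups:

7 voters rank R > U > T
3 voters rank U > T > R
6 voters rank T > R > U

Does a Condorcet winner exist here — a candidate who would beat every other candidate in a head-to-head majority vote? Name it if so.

Head-to-head results (16 voters total):
R vs U: R wins 13–3.
R vs T: T wins 9–7.
U vs T: U wins 10–6.
No candidate beats all others: R beats U beats T beats R, a majority cycle.

There is no Condorcet winner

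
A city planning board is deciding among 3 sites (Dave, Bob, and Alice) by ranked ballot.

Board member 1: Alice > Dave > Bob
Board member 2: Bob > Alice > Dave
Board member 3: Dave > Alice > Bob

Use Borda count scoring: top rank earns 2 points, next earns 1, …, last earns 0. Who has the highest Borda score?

Borda scores:
  Dave: 1 + 0 + 2 = 3
  Bob: 0 + 2 + 0 = 2
  Alice: 2 + 1 + 1 = 4
Alice has the highest total.

Alice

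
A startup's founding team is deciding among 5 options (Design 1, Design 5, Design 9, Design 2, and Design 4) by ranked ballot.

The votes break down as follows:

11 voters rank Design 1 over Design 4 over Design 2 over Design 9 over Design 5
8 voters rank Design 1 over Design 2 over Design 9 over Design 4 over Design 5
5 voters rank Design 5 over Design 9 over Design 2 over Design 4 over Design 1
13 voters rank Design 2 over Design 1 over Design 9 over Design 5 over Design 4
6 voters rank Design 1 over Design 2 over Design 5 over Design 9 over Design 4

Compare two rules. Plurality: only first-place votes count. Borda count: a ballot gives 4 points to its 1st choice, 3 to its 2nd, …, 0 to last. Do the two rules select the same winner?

Plurality first-place counts: Design 1 25, Design 5 5, Design 9 0, Design 2 13, Design 4 0 → Design 1.
Borda totals: Design 1 139, Design 5 45, Design 9 74, Design 2 126, Design 4 46 → Design 1.
The two rules agree on Design 1.

Yes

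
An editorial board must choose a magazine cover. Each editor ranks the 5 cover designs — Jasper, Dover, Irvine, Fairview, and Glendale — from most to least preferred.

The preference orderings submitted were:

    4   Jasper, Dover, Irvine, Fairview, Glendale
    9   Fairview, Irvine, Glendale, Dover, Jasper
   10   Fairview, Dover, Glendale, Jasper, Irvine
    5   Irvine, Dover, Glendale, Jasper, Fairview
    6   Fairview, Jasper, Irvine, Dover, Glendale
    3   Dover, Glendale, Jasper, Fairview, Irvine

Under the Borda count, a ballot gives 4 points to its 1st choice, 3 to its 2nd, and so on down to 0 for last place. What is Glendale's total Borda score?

57

Borda scores:
  Jasper: 4·4 + 9·0 + 10·1 + 5·1 + 6·3 + 3·2 = 55
  Dover: 4·3 + 9·1 + 10·3 + 5·3 + 6·1 + 3·4 = 84
  Irvine: 4·2 + 9·3 + 10·0 + 5·4 + 6·2 + 3·0 = 67
  Fairview: 4·1 + 9·4 + 10·4 + 5·0 + 6·4 + 3·1 = 107
  Glendale: 4·0 + 9·2 + 10·2 + 5·2 + 6·0 + 3·3 = 57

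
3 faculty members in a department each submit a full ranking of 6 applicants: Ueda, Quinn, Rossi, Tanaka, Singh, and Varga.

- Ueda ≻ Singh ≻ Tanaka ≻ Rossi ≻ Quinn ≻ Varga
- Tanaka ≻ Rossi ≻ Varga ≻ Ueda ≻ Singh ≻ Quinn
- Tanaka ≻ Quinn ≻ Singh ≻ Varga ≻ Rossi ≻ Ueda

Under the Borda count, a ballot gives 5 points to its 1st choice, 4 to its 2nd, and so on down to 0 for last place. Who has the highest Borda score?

Borda scores:
  Ueda: 5 + 2 + 0 = 7
  Quinn: 1 + 0 + 4 = 5
  Rossi: 2 + 4 + 1 = 7
  Tanaka: 3 + 5 + 5 = 13
  Singh: 4 + 1 + 3 = 8
  Varga: 0 + 3 + 2 = 5
Tanaka has the highest total.

Tanaka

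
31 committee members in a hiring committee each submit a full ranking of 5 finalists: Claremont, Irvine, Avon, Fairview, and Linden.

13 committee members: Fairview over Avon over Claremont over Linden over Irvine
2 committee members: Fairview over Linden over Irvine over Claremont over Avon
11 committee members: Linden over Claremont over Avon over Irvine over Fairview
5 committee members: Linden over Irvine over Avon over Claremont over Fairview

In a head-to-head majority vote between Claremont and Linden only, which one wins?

Ballots ranking Claremont above Linden: 13.
Ballots ranking Linden above Claremont: 2+11+5 = 18.
Linden wins the head-to-head, 18–13.

Linden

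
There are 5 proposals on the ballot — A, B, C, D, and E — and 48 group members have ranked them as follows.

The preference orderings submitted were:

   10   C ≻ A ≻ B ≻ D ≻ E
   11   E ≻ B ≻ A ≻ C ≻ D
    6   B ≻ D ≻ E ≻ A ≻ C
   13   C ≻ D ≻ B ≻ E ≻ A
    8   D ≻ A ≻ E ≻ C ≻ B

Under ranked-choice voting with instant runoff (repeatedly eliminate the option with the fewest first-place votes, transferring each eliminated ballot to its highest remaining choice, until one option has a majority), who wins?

C

Round 1: C 23, E 11, D 8, B 6, A 0. A has the fewest and is eliminated.
Round 2: C 23, E 11, D 8, B 6. B has the fewest and is eliminated.
Round 3: C 23, D 14, E 11. E has the fewest and is eliminated.
Round 4: C 34, D 14. C has a majority.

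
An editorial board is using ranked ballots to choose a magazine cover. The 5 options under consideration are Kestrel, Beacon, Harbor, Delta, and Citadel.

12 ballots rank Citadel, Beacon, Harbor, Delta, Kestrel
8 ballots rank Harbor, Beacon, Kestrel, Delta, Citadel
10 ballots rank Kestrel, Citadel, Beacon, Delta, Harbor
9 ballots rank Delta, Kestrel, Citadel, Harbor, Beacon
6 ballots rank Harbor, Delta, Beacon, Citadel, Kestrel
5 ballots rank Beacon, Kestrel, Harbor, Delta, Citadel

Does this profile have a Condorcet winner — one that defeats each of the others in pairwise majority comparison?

No

Head-to-head results (50 voters total):
Kestrel vs Beacon: Beacon wins 31–19.
Kestrel vs Harbor: Harbor wins 26–24.
Kestrel vs Delta: Delta wins 27–23.
Kestrel vs Citadel: Kestrel wins 32–18.
Beacon vs Harbor: Beacon wins 27–23.
Beacon vs Delta: Beacon wins 35–15.
Beacon vs Citadel: Citadel wins 31–19.
Harbor vs Delta: Harbor wins 31–19.
Harbor vs Citadel: Citadel wins 31–19.
Delta vs Citadel: Delta wins 28–22.
No candidate beats all others: Kestrel beats Citadel beats Beacon beats Kestrel, a majority cycle.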